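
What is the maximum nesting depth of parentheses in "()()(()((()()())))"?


Input: "()()(()((()()())))"
Tracking depth:
  Position 0 '(': depth becomes 1
  Position 1 ')': depth becomes 0
  Position 2 '(': depth becomes 1
  Position 3 ')': depth becomes 0
  Position 4 '(': depth becomes 1
  Position 5 '(': depth becomes 2
  Position 6 ')': depth becomes 1
  Position 7 '(': depth becomes 2
  Position 8 '(': depth becomes 3
  Position 9 '(': depth becomes 4
  Position 10 ')': depth becomes 3
  Position 11 '(': depth becomes 4
  Position 12 ')': depth becomes 3
  Position 13 '(': depth becomes 4
  Position 14 ')': depth becomes 3
  Position 15 ')': depth becomes 2
  Position 16 ')': depth becomes 1
  Position 17 ')': depth becomes 0
Maximum depth reached: 4

4


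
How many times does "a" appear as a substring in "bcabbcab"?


Searching for "a" in "bcabbcab"
Scanning each position:
  Position 0: "b" => no
  Position 1: "c" => no
  Position 2: "a" => MATCH
  Position 3: "b" => no
  Position 4: "b" => no
  Position 5: "c" => no
  Position 6: "a" => MATCH
  Position 7: "b" => no
Total occurrences: 2

2


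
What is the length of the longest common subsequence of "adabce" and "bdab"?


LCS of "adabce" and "bdab"
DP table:
           b    d    a    b
      0    0    0    0    0
  a   0    0    0    1    1
  d   0    0    1    1    1
  a   0    0    1    2    2
  b   0    1    1    2    3
  c   0    1    1    2    3
  e   0    1    1    2    3
LCS length = dp[6][4] = 3

3


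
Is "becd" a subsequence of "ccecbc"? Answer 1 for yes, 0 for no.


Check if "becd" is a subsequence of "ccecbc"
Greedy scan:
  Position 0 ('c'): no match needed
  Position 1 ('c'): no match needed
  Position 2 ('e'): no match needed
  Position 3 ('c'): no match needed
  Position 4 ('b'): matches sub[0] = 'b'
  Position 5 ('c'): no match needed
Only matched 1/4 characters => not a subsequence

0


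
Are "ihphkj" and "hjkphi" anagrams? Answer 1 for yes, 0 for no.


Strings: "ihphkj", "hjkphi"
Sorted first:  hhijkp
Sorted second: hhijkp
Sorted forms match => anagrams

1


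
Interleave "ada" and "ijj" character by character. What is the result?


Interleaving "ada" and "ijj":
  Position 0: 'a' from first, 'i' from second => "ai"
  Position 1: 'd' from first, 'j' from second => "dj"
  Position 2: 'a' from first, 'j' from second => "aj"
Result: aidjaj

aidjaj


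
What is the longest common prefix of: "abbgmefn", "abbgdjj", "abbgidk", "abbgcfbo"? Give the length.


Words: abbgmefn, abbgdjj, abbgidk, abbgcfbo
  Position 0: all 'a' => match
  Position 1: all 'b' => match
  Position 2: all 'b' => match
  Position 3: all 'g' => match
  Position 4: ('m', 'd', 'i', 'c') => mismatch, stop
LCP = "abbg" (length 4)

4


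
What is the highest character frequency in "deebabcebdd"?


Input: deebabcebdd
Character counts:
  'a': 1
  'b': 3
  'c': 1
  'd': 3
  'e': 3
Maximum frequency: 3

3


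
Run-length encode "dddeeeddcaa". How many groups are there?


Input: dddeeeddcaa
Scanning for consecutive runs:
  Group 1: 'd' x 3 (positions 0-2)
  Group 2: 'e' x 3 (positions 3-5)
  Group 3: 'd' x 2 (positions 6-7)
  Group 4: 'c' x 1 (positions 8-8)
  Group 5: 'a' x 2 (positions 9-10)
Total groups: 5

5


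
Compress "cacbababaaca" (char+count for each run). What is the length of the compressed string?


Input: cacbababaaca
Runs:
  'c' x 1 => "c1"
  'a' x 1 => "a1"
  'c' x 1 => "c1"
  'b' x 1 => "b1"
  'a' x 1 => "a1"
  'b' x 1 => "b1"
  'a' x 1 => "a1"
  'b' x 1 => "b1"
  'a' x 2 => "a2"
  'c' x 1 => "c1"
  'a' x 1 => "a1"
Compressed: "c1a1c1b1a1b1a1b1a2c1a1"
Compressed length: 22

22


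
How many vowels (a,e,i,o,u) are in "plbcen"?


Input: plbcen
Checking each character:
  'p' at position 0: consonant
  'l' at position 1: consonant
  'b' at position 2: consonant
  'c' at position 3: consonant
  'e' at position 4: vowel (running total: 1)
  'n' at position 5: consonant
Total vowels: 1

1


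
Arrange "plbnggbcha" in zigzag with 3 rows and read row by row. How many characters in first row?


Zigzag "plbnggbcha" into 3 rows:
Placing characters:
  'p' => row 0
  'l' => row 1
  'b' => row 2
  'n' => row 1
  'g' => row 0
  'g' => row 1
  'b' => row 2
  'c' => row 1
  'h' => row 0
  'a' => row 1
Rows:
  Row 0: "pgh"
  Row 1: "lngca"
  Row 2: "bb"
First row length: 3

3


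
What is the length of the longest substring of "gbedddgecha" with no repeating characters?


Input: "gbedddgecha"
Sliding window (track last position of each char):
  Position 0 ('g'): window [0,0] length 1 -- new best
  Position 1 ('b'): window [0,1] length 2 -- new best
  Position 2 ('e'): window [0,2] length 3 -- new best
  Position 3 ('d'): window [0,3] length 4 -- new best
  Position 4 ('d'): repeat (last at 3), move window start to 4
  Position 4 ('d'): window [4,4] length 1
  Position 5 ('d'): repeat (last at 4), move window start to 5
  Position 5 ('d'): window [5,5] length 1
  Position 6 ('g'): window [5,6] length 2
  Position 7 ('e'): window [5,7] length 3
  Position 8 ('c'): window [5,8] length 4
  Position 9 ('h'): window [5,9] length 5 -- new best
  Position 10 ('a'): window [5,10] length 6 -- new best
Longest substring with no repeats: "dgecha" with length 6

6


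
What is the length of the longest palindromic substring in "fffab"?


Input: "fffab"
Checking substrings for palindromes:
  [0:3] "fff" (len 3) => palindrome
  [0:2] "ff" (len 2) => palindrome
  [1:3] "ff" (len 2) => palindrome
Longest palindromic substring: "fff" with length 3

3


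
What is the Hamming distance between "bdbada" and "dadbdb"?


Comparing "bdbada" and "dadbdb" position by position:
  Position 0: 'b' vs 'd' => differ
  Position 1: 'd' vs 'a' => differ
  Position 2: 'b' vs 'd' => differ
  Position 3: 'a' vs 'b' => differ
  Position 4: 'd' vs 'd' => same
  Position 5: 'a' vs 'b' => differ
Total differences (Hamming distance): 5

5


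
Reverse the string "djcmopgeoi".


Input: djcmopgeoi
Reading characters right to left:
  Position 9: 'i'
  Position 8: 'o'
  Position 7: 'e'
  Position 6: 'g'
  Position 5: 'p'
  Position 4: 'o'
  Position 3: 'm'
  Position 2: 'c'
  Position 1: 'j'
  Position 0: 'd'
Reversed: ioegpomcjd

ioegpomcjd


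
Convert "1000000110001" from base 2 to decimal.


Input: "1000000110001" in base 2
Positional expansion:
  Digit '1' (value 1) x 2^12 = 4096
  Digit '0' (value 0) x 2^11 = 0
  Digit '0' (value 0) x 2^10 = 0
  Digit '0' (value 0) x 2^9 = 0
  Digit '0' (value 0) x 2^8 = 0
  Digit '0' (value 0) x 2^7 = 0
  Digit '0' (value 0) x 2^6 = 0
  Digit '1' (value 1) x 2^5 = 32
  Digit '1' (value 1) x 2^4 = 16
  Digit '0' (value 0) x 2^3 = 0
  Digit '0' (value 0) x 2^2 = 0
  Digit '0' (value 0) x 2^1 = 0
  Digit '1' (value 1) x 2^0 = 1
Sum = 4145

4145


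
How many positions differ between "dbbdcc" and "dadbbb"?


Comparing "dbbdcc" and "dadbbb" position by position:
  Position 0: 'd' vs 'd' => same
  Position 1: 'b' vs 'a' => DIFFER
  Position 2: 'b' vs 'd' => DIFFER
  Position 3: 'd' vs 'b' => DIFFER
  Position 4: 'c' vs 'b' => DIFFER
  Position 5: 'c' vs 'b' => DIFFER
Positions that differ: 5

5


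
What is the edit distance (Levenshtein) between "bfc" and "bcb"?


Computing edit distance: "bfc" -> "bcb"
DP table:
           b    c    b
      0    1    2    3
  b   1    0    1    2
  f   2    1    1    2
  c   3    2    1    2
Edit distance = dp[3][3] = 2

2


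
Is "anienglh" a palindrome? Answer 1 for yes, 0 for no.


Input: anienglh
Reversed: hlgneina
  Compare pos 0 ('a') with pos 7 ('h'): MISMATCH
  Compare pos 1 ('n') with pos 6 ('l'): MISMATCH
  Compare pos 2 ('i') with pos 5 ('g'): MISMATCH
  Compare pos 3 ('e') with pos 4 ('n'): MISMATCH
Result: not a palindrome

0


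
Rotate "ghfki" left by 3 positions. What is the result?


Input: "ghfki", rotate left by 3
First 3 characters: "ghf"
Remaining characters: "ki"
Concatenate remaining + first: "ki" + "ghf" = "kighf"

kighf


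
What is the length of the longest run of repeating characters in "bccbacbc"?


Input: "bccbacbc"
Scanning for longest run:
  Position 1 ('c'): new char, reset run to 1
  Position 2 ('c'): continues run of 'c', length=2
  Position 3 ('b'): new char, reset run to 1
  Position 4 ('a'): new char, reset run to 1
  Position 5 ('c'): new char, reset run to 1
  Position 6 ('b'): new char, reset run to 1
  Position 7 ('c'): new char, reset run to 1
Longest run: 'c' with length 2

2


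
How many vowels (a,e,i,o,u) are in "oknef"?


Input: oknef
Checking each character:
  'o' at position 0: vowel (running total: 1)
  'k' at position 1: consonant
  'n' at position 2: consonant
  'e' at position 3: vowel (running total: 2)
  'f' at position 4: consonant
Total vowels: 2

2


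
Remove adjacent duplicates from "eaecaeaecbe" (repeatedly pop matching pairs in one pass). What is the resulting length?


Input: eaecaeaecbe
Stack-based adjacent duplicate removal:
  Read 'e': push. Stack: e
  Read 'a': push. Stack: ea
  Read 'e': push. Stack: eae
  Read 'c': push. Stack: eaec
  Read 'a': push. Stack: eaeca
  Read 'e': push. Stack: eaecae
  Read 'a': push. Stack: eaecaea
  Read 'e': push. Stack: eaecaeae
  Read 'c': push. Stack: eaecaeaec
  Read 'b': push. Stack: eaecaeaecb
  Read 'e': push. Stack: eaecaeaecbe
Final stack: "eaecaeaecbe" (length 11)

11


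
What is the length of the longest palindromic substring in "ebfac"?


Input: "ebfac"
Checking substrings for palindromes:
  No multi-char palindromic substrings found
Longest palindromic substring: "e" with length 1

1


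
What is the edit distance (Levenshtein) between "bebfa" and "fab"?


Computing edit distance: "bebfa" -> "fab"
DP table:
           f    a    b
      0    1    2    3
  b   1    1    2    2
  e   2    2    2    3
  b   3    3    3    2
  f   4    3    4    3
  a   5    4    3    4
Edit distance = dp[5][3] = 4

4


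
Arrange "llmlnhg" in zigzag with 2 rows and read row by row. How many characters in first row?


Zigzag "llmlnhg" into 2 rows:
Placing characters:
  'l' => row 0
  'l' => row 1
  'm' => row 0
  'l' => row 1
  'n' => row 0
  'h' => row 1
  'g' => row 0
Rows:
  Row 0: "lmng"
  Row 1: "llh"
First row length: 4

4


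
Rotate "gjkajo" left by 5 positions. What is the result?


Input: "gjkajo", rotate left by 5
First 5 characters: "gjkaj"
Remaining characters: "o"
Concatenate remaining + first: "o" + "gjkaj" = "ogjkaj"

ogjkaj


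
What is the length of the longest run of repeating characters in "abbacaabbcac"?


Input: "abbacaabbcac"
Scanning for longest run:
  Position 1 ('b'): new char, reset run to 1
  Position 2 ('b'): continues run of 'b', length=2
  Position 3 ('a'): new char, reset run to 1
  Position 4 ('c'): new char, reset run to 1
  Position 5 ('a'): new char, reset run to 1
  Position 6 ('a'): continues run of 'a', length=2
  Position 7 ('b'): new char, reset run to 1
  Position 8 ('b'): continues run of 'b', length=2
  Position 9 ('c'): new char, reset run to 1
  Position 10 ('a'): new char, reset run to 1
  Position 11 ('c'): new char, reset run to 1
Longest run: 'b' with length 2

2


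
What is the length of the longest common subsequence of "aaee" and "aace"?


LCS of "aaee" and "aace"
DP table:
           a    a    c    e
      0    0    0    0    0
  a   0    1    1    1    1
  a   0    1    2    2    2
  e   0    1    2    2    3
  e   0    1    2    2    3
LCS length = dp[4][4] = 3

3


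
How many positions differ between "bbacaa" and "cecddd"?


Comparing "bbacaa" and "cecddd" position by position:
  Position 0: 'b' vs 'c' => DIFFER
  Position 1: 'b' vs 'e' => DIFFER
  Position 2: 'a' vs 'c' => DIFFER
  Position 3: 'c' vs 'd' => DIFFER
  Position 4: 'a' vs 'd' => DIFFER
  Position 5: 'a' vs 'd' => DIFFER
Positions that differ: 6

6


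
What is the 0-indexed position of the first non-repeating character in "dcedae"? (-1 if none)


Input: dcedae
Character frequencies:
  'a': 1
  'c': 1
  'd': 2
  'e': 2
Scanning left to right for freq == 1:
  Position 0 ('d'): freq=2, skip
  Position 1 ('c'): unique! => answer = 1

1


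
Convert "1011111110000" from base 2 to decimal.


Input: "1011111110000" in base 2
Positional expansion:
  Digit '1' (value 1) x 2^12 = 4096
  Digit '0' (value 0) x 2^11 = 0
  Digit '1' (value 1) x 2^10 = 1024
  Digit '1' (value 1) x 2^9 = 512
  Digit '1' (value 1) x 2^8 = 256
  Digit '1' (value 1) x 2^7 = 128
  Digit '1' (value 1) x 2^6 = 64
  Digit '1' (value 1) x 2^5 = 32
  Digit '1' (value 1) x 2^4 = 16
  Digit '0' (value 0) x 2^3 = 0
  Digit '0' (value 0) x 2^2 = 0
  Digit '0' (value 0) x 2^1 = 0
  Digit '0' (value 0) x 2^0 = 0
Sum = 6128

6128


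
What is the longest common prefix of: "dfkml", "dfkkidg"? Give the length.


Words: dfkml, dfkkidg
  Position 0: all 'd' => match
  Position 1: all 'f' => match
  Position 2: all 'k' => match
  Position 3: ('m', 'k') => mismatch, stop
LCP = "dfk" (length 3)

3


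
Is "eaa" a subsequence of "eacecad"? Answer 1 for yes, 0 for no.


Check if "eaa" is a subsequence of "eacecad"
Greedy scan:
  Position 0 ('e'): matches sub[0] = 'e'
  Position 1 ('a'): matches sub[1] = 'a'
  Position 2 ('c'): no match needed
  Position 3 ('e'): no match needed
  Position 4 ('c'): no match needed
  Position 5 ('a'): matches sub[2] = 'a'
  Position 6 ('d'): no match needed
All 3 characters matched => is a subsequence

1


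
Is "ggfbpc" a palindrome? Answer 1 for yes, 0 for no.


Input: ggfbpc
Reversed: cpbfgg
  Compare pos 0 ('g') with pos 5 ('c'): MISMATCH
  Compare pos 1 ('g') with pos 4 ('p'): MISMATCH
  Compare pos 2 ('f') with pos 3 ('b'): MISMATCH
Result: not a palindrome

0


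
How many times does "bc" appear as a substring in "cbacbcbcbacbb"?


Searching for "bc" in "cbacbcbcbacbb"
Scanning each position:
  Position 0: "cb" => no
  Position 1: "ba" => no
  Position 2: "ac" => no
  Position 3: "cb" => no
  Position 4: "bc" => MATCH
  Position 5: "cb" => no
  Position 6: "bc" => MATCH
  Position 7: "cb" => no
  Position 8: "ba" => no
  Position 9: "ac" => no
  Position 10: "cb" => no
  Position 11: "bb" => no
Total occurrences: 2

2


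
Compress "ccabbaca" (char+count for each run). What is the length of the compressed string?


Input: ccabbaca
Runs:
  'c' x 2 => "c2"
  'a' x 1 => "a1"
  'b' x 2 => "b2"
  'a' x 1 => "a1"
  'c' x 1 => "c1"
  'a' x 1 => "a1"
Compressed: "c2a1b2a1c1a1"
Compressed length: 12

12


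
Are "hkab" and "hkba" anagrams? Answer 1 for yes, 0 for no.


Strings: "hkab", "hkba"
Sorted first:  abhk
Sorted second: abhk
Sorted forms match => anagrams

1


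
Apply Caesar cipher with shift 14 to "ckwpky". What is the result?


Caesar cipher: shift "ckwpky" by 14
  'c' (pos 2) + 14 = pos 16 = 'q'
  'k' (pos 10) + 14 = pos 24 = 'y'
  'w' (pos 22) + 14 = pos 10 = 'k'
  'p' (pos 15) + 14 = pos 3 = 'd'
  'k' (pos 10) + 14 = pos 24 = 'y'
  'y' (pos 24) + 14 = pos 12 = 'm'
Result: qykdym

qykdym


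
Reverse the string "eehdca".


Input: eehdca
Reading characters right to left:
  Position 5: 'a'
  Position 4: 'c'
  Position 3: 'd'
  Position 2: 'h'
  Position 1: 'e'
  Position 0: 'e'
Reversed: acdhee

acdhee


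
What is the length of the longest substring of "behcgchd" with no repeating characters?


Input: "behcgchd"
Sliding window (track last position of each char):
  Position 0 ('b'): window [0,0] length 1 -- new best
  Position 1 ('e'): window [0,1] length 2 -- new best
  Position 2 ('h'): window [0,2] length 3 -- new best
  Position 3 ('c'): window [0,3] length 4 -- new best
  Position 4 ('g'): window [0,4] length 5 -- new best
  Position 5 ('c'): repeat (last at 3), move window start to 4
  Position 5 ('c'): window [4,5] length 2
  Position 6 ('h'): window [4,6] length 3
  Position 7 ('d'): window [4,7] length 4
Longest substring with no repeats: "behcg" with length 5

5


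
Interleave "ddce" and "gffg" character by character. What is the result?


Interleaving "ddce" and "gffg":
  Position 0: 'd' from first, 'g' from second => "dg"
  Position 1: 'd' from first, 'f' from second => "df"
  Position 2: 'c' from first, 'f' from second => "cf"
  Position 3: 'e' from first, 'g' from second => "eg"
Result: dgdfcfeg

dgdfcfeg


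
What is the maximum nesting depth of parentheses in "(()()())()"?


Input: "(()()())()"
Tracking depth:
  Position 0 '(': depth becomes 1
  Position 1 '(': depth becomes 2
  Position 2 ')': depth becomes 1
  Position 3 '(': depth becomes 2
  Position 4 ')': depth becomes 1
  Position 5 '(': depth becomes 2
  Position 6 ')': depth becomes 1
  Position 7 ')': depth becomes 0
  Position 8 '(': depth becomes 1
  Position 9 ')': depth becomes 0
Maximum depth reached: 2

2


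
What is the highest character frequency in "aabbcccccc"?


Input: aabbcccccc
Character counts:
  'a': 2
  'b': 2
  'c': 6
Maximum frequency: 6

6


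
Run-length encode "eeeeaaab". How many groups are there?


Input: eeeeaaab
Scanning for consecutive runs:
  Group 1: 'e' x 4 (positions 0-3)
  Group 2: 'a' x 3 (positions 4-6)
  Group 3: 'b' x 1 (positions 7-7)
Total groups: 3

3


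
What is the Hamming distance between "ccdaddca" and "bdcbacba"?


Comparing "ccdaddca" and "bdcbacba" position by position:
  Position 0: 'c' vs 'b' => differ
  Position 1: 'c' vs 'd' => differ
  Position 2: 'd' vs 'c' => differ
  Position 3: 'a' vs 'b' => differ
  Position 4: 'd' vs 'a' => differ
  Position 5: 'd' vs 'c' => differ
  Position 6: 'c' vs 'b' => differ
  Position 7: 'a' vs 'a' => same
Total differences (Hamming distance): 7

7


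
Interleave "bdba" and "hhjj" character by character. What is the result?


Interleaving "bdba" and "hhjj":
  Position 0: 'b' from first, 'h' from second => "bh"
  Position 1: 'd' from first, 'h' from second => "dh"
  Position 2: 'b' from first, 'j' from second => "bj"
  Position 3: 'a' from first, 'j' from second => "aj"
Result: bhdhbjaj

bhdhbjaj


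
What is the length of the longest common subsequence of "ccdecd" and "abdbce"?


LCS of "ccdecd" and "abdbce"
DP table:
           a    b    d    b    c    e
      0    0    0    0    0    0    0
  c   0    0    0    0    0    1    1
  c   0    0    0    0    0    1    1
  d   0    0    0    1    1    1    1
  e   0    0    0    1    1    1    2
  c   0    0    0    1    1    2    2
  d   0    0    0    1    1    2    2
LCS length = dp[6][6] = 2

2


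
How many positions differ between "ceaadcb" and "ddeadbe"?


Comparing "ceaadcb" and "ddeadbe" position by position:
  Position 0: 'c' vs 'd' => DIFFER
  Position 1: 'e' vs 'd' => DIFFER
  Position 2: 'a' vs 'e' => DIFFER
  Position 3: 'a' vs 'a' => same
  Position 4: 'd' vs 'd' => same
  Position 5: 'c' vs 'b' => DIFFER
  Position 6: 'b' vs 'e' => DIFFER
Positions that differ: 5

5


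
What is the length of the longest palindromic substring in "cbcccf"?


Input: "cbcccf"
Checking substrings for palindromes:
  [0:3] "cbc" (len 3) => palindrome
  [2:5] "ccc" (len 3) => palindrome
  [2:4] "cc" (len 2) => palindrome
  [3:5] "cc" (len 2) => palindrome
Longest palindromic substring: "cbc" with length 3

3


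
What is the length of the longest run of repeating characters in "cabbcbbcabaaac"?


Input: "cabbcbbcabaaac"
Scanning for longest run:
  Position 1 ('a'): new char, reset run to 1
  Position 2 ('b'): new char, reset run to 1
  Position 3 ('b'): continues run of 'b', length=2
  Position 4 ('c'): new char, reset run to 1
  Position 5 ('b'): new char, reset run to 1
  Position 6 ('b'): continues run of 'b', length=2
  Position 7 ('c'): new char, reset run to 1
  Position 8 ('a'): new char, reset run to 1
  Position 9 ('b'): new char, reset run to 1
  Position 10 ('a'): new char, reset run to 1
  Position 11 ('a'): continues run of 'a', length=2
  Position 12 ('a'): continues run of 'a', length=3
  Position 13 ('c'): new char, reset run to 1
Longest run: 'a' with length 3

3


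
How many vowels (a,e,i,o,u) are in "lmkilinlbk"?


Input: lmkilinlbk
Checking each character:
  'l' at position 0: consonant
  'm' at position 1: consonant
  'k' at position 2: consonant
  'i' at position 3: vowel (running total: 1)
  'l' at position 4: consonant
  'i' at position 5: vowel (running total: 2)
  'n' at position 6: consonant
  'l' at position 7: consonant
  'b' at position 8: consonant
  'k' at position 9: consonant
Total vowels: 2

2


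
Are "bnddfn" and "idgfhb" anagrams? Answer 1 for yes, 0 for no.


Strings: "bnddfn", "idgfhb"
Sorted first:  bddfnn
Sorted second: bdfghi
Differ at position 2: 'd' vs 'f' => not anagrams

0


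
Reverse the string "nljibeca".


Input: nljibeca
Reading characters right to left:
  Position 7: 'a'
  Position 6: 'c'
  Position 5: 'e'
  Position 4: 'b'
  Position 3: 'i'
  Position 2: 'j'
  Position 1: 'l'
  Position 0: 'n'
Reversed: acebijln

acebijln


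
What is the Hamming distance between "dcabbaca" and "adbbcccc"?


Comparing "dcabbaca" and "adbbcccc" position by position:
  Position 0: 'd' vs 'a' => differ
  Position 1: 'c' vs 'd' => differ
  Position 2: 'a' vs 'b' => differ
  Position 3: 'b' vs 'b' => same
  Position 4: 'b' vs 'c' => differ
  Position 5: 'a' vs 'c' => differ
  Position 6: 'c' vs 'c' => same
  Position 7: 'a' vs 'c' => differ
Total differences (Hamming distance): 6

6


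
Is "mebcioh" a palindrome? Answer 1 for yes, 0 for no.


Input: mebcioh
Reversed: hoicbem
  Compare pos 0 ('m') with pos 6 ('h'): MISMATCH
  Compare pos 1 ('e') with pos 5 ('o'): MISMATCH
  Compare pos 2 ('b') with pos 4 ('i'): MISMATCH
Result: not a palindrome

0


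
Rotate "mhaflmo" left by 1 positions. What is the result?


Input: "mhaflmo", rotate left by 1
First 1 characters: "m"
Remaining characters: "haflmo"
Concatenate remaining + first: "haflmo" + "m" = "haflmom"

haflmom


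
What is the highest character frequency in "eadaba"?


Input: eadaba
Character counts:
  'a': 3
  'b': 1
  'd': 1
  'e': 1
Maximum frequency: 3

3


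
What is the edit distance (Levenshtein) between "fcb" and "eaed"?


Computing edit distance: "fcb" -> "eaed"
DP table:
           e    a    e    d
      0    1    2    3    4
  f   1    1    2    3    4
  c   2    2    2    3    4
  b   3    3    3    3    4
Edit distance = dp[3][4] = 4

4


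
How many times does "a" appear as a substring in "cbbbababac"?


Searching for "a" in "cbbbababac"
Scanning each position:
  Position 0: "c" => no
  Position 1: "b" => no
  Position 2: "b" => no
  Position 3: "b" => no
  Position 4: "a" => MATCH
  Position 5: "b" => no
  Position 6: "a" => MATCH
  Position 7: "b" => no
  Position 8: "a" => MATCH
  Position 9: "c" => no
Total occurrences: 3

3


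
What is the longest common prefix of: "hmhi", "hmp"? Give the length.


Words: hmhi, hmp
  Position 0: all 'h' => match
  Position 1: all 'm' => match
  Position 2: ('h', 'p') => mismatch, stop
LCP = "hm" (length 2)

2


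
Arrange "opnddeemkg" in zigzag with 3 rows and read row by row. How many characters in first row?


Zigzag "opnddeemkg" into 3 rows:
Placing characters:
  'o' => row 0
  'p' => row 1
  'n' => row 2
  'd' => row 1
  'd' => row 0
  'e' => row 1
  'e' => row 2
  'm' => row 1
  'k' => row 0
  'g' => row 1
Rows:
  Row 0: "odk"
  Row 1: "pdemg"
  Row 2: "ne"
First row length: 3

3


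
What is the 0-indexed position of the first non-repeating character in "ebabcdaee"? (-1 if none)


Input: ebabcdaee
Character frequencies:
  'a': 2
  'b': 2
  'c': 1
  'd': 1
  'e': 3
Scanning left to right for freq == 1:
  Position 0 ('e'): freq=3, skip
  Position 1 ('b'): freq=2, skip
  Position 2 ('a'): freq=2, skip
  Position 3 ('b'): freq=2, skip
  Position 4 ('c'): unique! => answer = 4

4


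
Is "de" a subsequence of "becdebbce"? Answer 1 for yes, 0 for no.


Check if "de" is a subsequence of "becdebbce"
Greedy scan:
  Position 0 ('b'): no match needed
  Position 1 ('e'): no match needed
  Position 2 ('c'): no match needed
  Position 3 ('d'): matches sub[0] = 'd'
  Position 4 ('e'): matches sub[1] = 'e'
  Position 5 ('b'): no match needed
  Position 6 ('b'): no match needed
  Position 7 ('c'): no match needed
  Position 8 ('e'): no match needed
All 2 characters matched => is a subsequence

1


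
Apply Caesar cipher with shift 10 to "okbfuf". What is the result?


Caesar cipher: shift "okbfuf" by 10
  'o' (pos 14) + 10 = pos 24 = 'y'
  'k' (pos 10) + 10 = pos 20 = 'u'
  'b' (pos 1) + 10 = pos 11 = 'l'
  'f' (pos 5) + 10 = pos 15 = 'p'
  'u' (pos 20) + 10 = pos 4 = 'e'
  'f' (pos 5) + 10 = pos 15 = 'p'
Result: yulpep

yulpep


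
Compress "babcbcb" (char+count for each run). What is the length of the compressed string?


Input: babcbcb
Runs:
  'b' x 1 => "b1"
  'a' x 1 => "a1"
  'b' x 1 => "b1"
  'c' x 1 => "c1"
  'b' x 1 => "b1"
  'c' x 1 => "c1"
  'b' x 1 => "b1"
Compressed: "b1a1b1c1b1c1b1"
Compressed length: 14

14


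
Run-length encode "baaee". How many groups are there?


Input: baaee
Scanning for consecutive runs:
  Group 1: 'b' x 1 (positions 0-0)
  Group 2: 'a' x 2 (positions 1-2)
  Group 3: 'e' x 2 (positions 3-4)
Total groups: 3

3


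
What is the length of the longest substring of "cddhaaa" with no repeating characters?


Input: "cddhaaa"
Sliding window (track last position of each char):
  Position 0 ('c'): window [0,0] length 1 -- new best
  Position 1 ('d'): window [0,1] length 2 -- new best
  Position 2 ('d'): repeat (last at 1), move window start to 2
  Position 2 ('d'): window [2,2] length 1
  Position 3 ('h'): window [2,3] length 2
  Position 4 ('a'): window [2,4] length 3 -- new best
  Position 5 ('a'): repeat (last at 4), move window start to 5
  Position 5 ('a'): window [5,5] length 1
  Position 6 ('a'): repeat (last at 5), move window start to 6
  Position 6 ('a'): window [6,6] length 1
Longest substring with no repeats: "dha" with length 3

3


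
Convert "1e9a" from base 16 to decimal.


Input: "1e9a" in base 16
Positional expansion:
  Digit '1' (value 1) x 16^3 = 4096
  Digit 'e' (value 14) x 16^2 = 3584
  Digit '9' (value 9) x 16^1 = 144
  Digit 'a' (value 10) x 16^0 = 10
Sum = 7834

7834


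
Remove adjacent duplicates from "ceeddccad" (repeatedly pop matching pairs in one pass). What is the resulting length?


Input: ceeddccad
Stack-based adjacent duplicate removal:
  Read 'c': push. Stack: c
  Read 'e': push. Stack: ce
  Read 'e': matches stack top 'e' => pop. Stack: c
  Read 'd': push. Stack: cd
  Read 'd': matches stack top 'd' => pop. Stack: c
  Read 'c': matches stack top 'c' => pop. Stack: (empty)
  Read 'c': push. Stack: c
  Read 'a': push. Stack: ca
  Read 'd': push. Stack: cad
Final stack: "cad" (length 3)

3


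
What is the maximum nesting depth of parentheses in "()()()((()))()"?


Input: "()()()((()))()"
Tracking depth:
  Position 0 '(': depth becomes 1
  Position 1 ')': depth becomes 0
  Position 2 '(': depth becomes 1
  Position 3 ')': depth becomes 0
  Position 4 '(': depth becomes 1
  Position 5 ')': depth becomes 0
  Position 6 '(': depth becomes 1
  Position 7 '(': depth becomes 2
  Position 8 '(': depth becomes 3
  Position 9 ')': depth becomes 2
  Position 10 ')': depth becomes 1
  Position 11 ')': depth becomes 0
  Position 12 '(': depth becomes 1
  Position 13 ')': depth becomes 0
Maximum depth reached: 3

3


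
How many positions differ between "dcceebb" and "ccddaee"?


Comparing "dcceebb" and "ccddaee" position by position:
  Position 0: 'd' vs 'c' => DIFFER
  Position 1: 'c' vs 'c' => same
  Position 2: 'c' vs 'd' => DIFFER
  Position 3: 'e' vs 'd' => DIFFER
  Position 4: 'e' vs 'a' => DIFFER
  Position 5: 'b' vs 'e' => DIFFER
  Position 6: 'b' vs 'e' => DIFFER
Positions that differ: 6

6


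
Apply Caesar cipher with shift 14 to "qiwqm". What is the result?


Caesar cipher: shift "qiwqm" by 14
  'q' (pos 16) + 14 = pos 4 = 'e'
  'i' (pos 8) + 14 = pos 22 = 'w'
  'w' (pos 22) + 14 = pos 10 = 'k'
  'q' (pos 16) + 14 = pos 4 = 'e'
  'm' (pos 12) + 14 = pos 0 = 'a'
Result: ewkea

ewkea


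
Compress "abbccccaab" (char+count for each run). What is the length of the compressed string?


Input: abbccccaab
Runs:
  'a' x 1 => "a1"
  'b' x 2 => "b2"
  'c' x 4 => "c4"
  'a' x 2 => "a2"
  'b' x 1 => "b1"
Compressed: "a1b2c4a2b1"
Compressed length: 10

10


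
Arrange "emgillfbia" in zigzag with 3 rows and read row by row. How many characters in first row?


Zigzag "emgillfbia" into 3 rows:
Placing characters:
  'e' => row 0
  'm' => row 1
  'g' => row 2
  'i' => row 1
  'l' => row 0
  'l' => row 1
  'f' => row 2
  'b' => row 1
  'i' => row 0
  'a' => row 1
Rows:
  Row 0: "eli"
  Row 1: "milba"
  Row 2: "gf"
First row length: 3

3


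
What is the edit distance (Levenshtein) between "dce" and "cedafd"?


Computing edit distance: "dce" -> "cedafd"
DP table:
           c    e    d    a    f    d
      0    1    2    3    4    5    6
  d   1    1    2    2    3    4    5
  c   2    1    2    3    3    4    5
  e   3    2    1    2    3    4    5
Edit distance = dp[3][6] = 5

5


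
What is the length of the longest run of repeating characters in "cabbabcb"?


Input: "cabbabcb"
Scanning for longest run:
  Position 1 ('a'): new char, reset run to 1
  Position 2 ('b'): new char, reset run to 1
  Position 3 ('b'): continues run of 'b', length=2
  Position 4 ('a'): new char, reset run to 1
  Position 5 ('b'): new char, reset run to 1
  Position 6 ('c'): new char, reset run to 1
  Position 7 ('b'): new char, reset run to 1
Longest run: 'b' with length 2

2


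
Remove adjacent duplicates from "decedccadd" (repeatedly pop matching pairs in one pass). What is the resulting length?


Input: decedccadd
Stack-based adjacent duplicate removal:
  Read 'd': push. Stack: d
  Read 'e': push. Stack: de
  Read 'c': push. Stack: dec
  Read 'e': push. Stack: dece
  Read 'd': push. Stack: deced
  Read 'c': push. Stack: decedc
  Read 'c': matches stack top 'c' => pop. Stack: deced
  Read 'a': push. Stack: deceda
  Read 'd': push. Stack: decedad
  Read 'd': matches stack top 'd' => pop. Stack: deceda
Final stack: "deceda" (length 6)

6


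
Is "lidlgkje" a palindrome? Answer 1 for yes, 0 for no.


Input: lidlgkje
Reversed: ejkgldil
  Compare pos 0 ('l') with pos 7 ('e'): MISMATCH
  Compare pos 1 ('i') with pos 6 ('j'): MISMATCH
  Compare pos 2 ('d') with pos 5 ('k'): MISMATCH
  Compare pos 3 ('l') with pos 4 ('g'): MISMATCH
Result: not a palindrome

0


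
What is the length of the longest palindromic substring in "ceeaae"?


Input: "ceeaae"
Checking substrings for palindromes:
  [2:6] "eaae" (len 4) => palindrome
  [1:3] "ee" (len 2) => palindrome
  [3:5] "aa" (len 2) => palindrome
Longest palindromic substring: "eaae" with length 4

4


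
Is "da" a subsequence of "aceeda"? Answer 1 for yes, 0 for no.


Check if "da" is a subsequence of "aceeda"
Greedy scan:
  Position 0 ('a'): no match needed
  Position 1 ('c'): no match needed
  Position 2 ('e'): no match needed
  Position 3 ('e'): no match needed
  Position 4 ('d'): matches sub[0] = 'd'
  Position 5 ('a'): matches sub[1] = 'a'
All 2 characters matched => is a subsequence

1


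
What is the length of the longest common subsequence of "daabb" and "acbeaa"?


LCS of "daabb" and "acbeaa"
DP table:
           a    c    b    e    a    a
      0    0    0    0    0    0    0
  d   0    0    0    0    0    0    0
  a   0    1    1    1    1    1    1
  a   0    1    1    1    1    2    2
  b   0    1    1    2    2    2    2
  b   0    1    1    2    2    2    2
LCS length = dp[5][6] = 2

2


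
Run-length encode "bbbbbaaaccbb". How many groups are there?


Input: bbbbbaaaccbb
Scanning for consecutive runs:
  Group 1: 'b' x 5 (positions 0-4)
  Group 2: 'a' x 3 (positions 5-7)
  Group 3: 'c' x 2 (positions 8-9)
  Group 4: 'b' x 2 (positions 10-11)
Total groups: 4

4


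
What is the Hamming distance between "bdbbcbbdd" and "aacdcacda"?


Comparing "bdbbcbbdd" and "aacdcacda" position by position:
  Position 0: 'b' vs 'a' => differ
  Position 1: 'd' vs 'a' => differ
  Position 2: 'b' vs 'c' => differ
  Position 3: 'b' vs 'd' => differ
  Position 4: 'c' vs 'c' => same
  Position 5: 'b' vs 'a' => differ
  Position 6: 'b' vs 'c' => differ
  Position 7: 'd' vs 'd' => same
  Position 8: 'd' vs 'a' => differ
Total differences (Hamming distance): 7

7


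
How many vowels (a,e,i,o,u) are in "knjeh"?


Input: knjeh
Checking each character:
  'k' at position 0: consonant
  'n' at position 1: consonant
  'j' at position 2: consonant
  'e' at position 3: vowel (running total: 1)
  'h' at position 4: consonant
Total vowels: 1

1


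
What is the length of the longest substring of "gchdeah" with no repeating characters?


Input: "gchdeah"
Sliding window (track last position of each char):
  Position 0 ('g'): window [0,0] length 1 -- new best
  Position 1 ('c'): window [0,1] length 2 -- new best
  Position 2 ('h'): window [0,2] length 3 -- new best
  Position 3 ('d'): window [0,3] length 4 -- new best
  Position 4 ('e'): window [0,4] length 5 -- new best
  Position 5 ('a'): window [0,5] length 6 -- new best
  Position 6 ('h'): repeat (last at 2), move window start to 3
  Position 6 ('h'): window [3,6] length 4
Longest substring with no repeats: "gchdea" with length 6

6


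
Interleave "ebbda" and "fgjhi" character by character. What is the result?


Interleaving "ebbda" and "fgjhi":
  Position 0: 'e' from first, 'f' from second => "ef"
  Position 1: 'b' from first, 'g' from second => "bg"
  Position 2: 'b' from first, 'j' from second => "bj"
  Position 3: 'd' from first, 'h' from second => "dh"
  Position 4: 'a' from first, 'i' from second => "ai"
Result: efbgbjdhai

efbgbjdhai


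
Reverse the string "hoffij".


Input: hoffij
Reading characters right to left:
  Position 5: 'j'
  Position 4: 'i'
  Position 3: 'f'
  Position 2: 'f'
  Position 1: 'o'
  Position 0: 'h'
Reversed: jiffoh

jiffoh


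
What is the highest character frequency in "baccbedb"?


Input: baccbedb
Character counts:
  'a': 1
  'b': 3
  'c': 2
  'd': 1
  'e': 1
Maximum frequency: 3

3


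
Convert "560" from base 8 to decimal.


Input: "560" in base 8
Positional expansion:
  Digit '5' (value 5) x 8^2 = 320
  Digit '6' (value 6) x 8^1 = 48
  Digit '0' (value 0) x 8^0 = 0
Sum = 368

368


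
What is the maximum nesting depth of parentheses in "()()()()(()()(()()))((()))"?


Input: "()()()()(()()(()()))((()))"
Tracking depth:
  Position 0 '(': depth becomes 1
  Position 1 ')': depth becomes 0
  Position 2 '(': depth becomes 1
  Position 3 ')': depth becomes 0
  Position 4 '(': depth becomes 1
  Position 5 ')': depth becomes 0
  Position 6 '(': depth becomes 1
  Position 7 ')': depth becomes 0
  Position 8 '(': depth becomes 1
  Position 9 '(': depth becomes 2
  Position 10 ')': depth becomes 1
  Position 11 '(': depth becomes 2
  Position 12 ')': depth becomes 1
  Position 13 '(': depth becomes 2
  Position 14 '(': depth becomes 3
  Position 15 ')': depth becomes 2
  Position 16 '(': depth becomes 3
  Position 17 ')': depth becomes 2
  Position 18 ')': depth becomes 1
  Position 19 ')': depth becomes 0
  Position 20 '(': depth becomes 1
  Position 21 '(': depth becomes 2
  Position 22 '(': depth becomes 3
  Position 23 ')': depth becomes 2
  Position 24 ')': depth becomes 1
  Position 25 ')': depth becomes 0
Maximum depth reached: 3

3


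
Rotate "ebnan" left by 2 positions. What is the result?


Input: "ebnan", rotate left by 2
First 2 characters: "eb"
Remaining characters: "nan"
Concatenate remaining + first: "nan" + "eb" = "naneb"

naneb


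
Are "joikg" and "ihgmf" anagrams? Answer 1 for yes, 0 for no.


Strings: "joikg", "ihgmf"
Sorted first:  gijko
Sorted second: fghim
Differ at position 0: 'g' vs 'f' => not anagrams

0


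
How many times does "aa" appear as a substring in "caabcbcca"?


Searching for "aa" in "caabcbcca"
Scanning each position:
  Position 0: "ca" => no
  Position 1: "aa" => MATCH
  Position 2: "ab" => no
  Position 3: "bc" => no
  Position 4: "cb" => no
  Position 5: "bc" => no
  Position 6: "cc" => no
  Position 7: "ca" => no
Total occurrences: 1

1


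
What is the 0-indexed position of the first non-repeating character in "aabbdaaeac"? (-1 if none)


Input: aabbdaaeac
Character frequencies:
  'a': 5
  'b': 2
  'c': 1
  'd': 1
  'e': 1
Scanning left to right for freq == 1:
  Position 0 ('a'): freq=5, skip
  Position 1 ('a'): freq=5, skip
  Position 2 ('b'): freq=2, skip
  Position 3 ('b'): freq=2, skip
  Position 4 ('d'): unique! => answer = 4

4


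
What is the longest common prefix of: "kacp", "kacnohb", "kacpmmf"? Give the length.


Words: kacp, kacnohb, kacpmmf
  Position 0: all 'k' => match
  Position 1: all 'a' => match
  Position 2: all 'c' => match
  Position 3: ('p', 'n', 'p') => mismatch, stop
LCP = "kac" (length 3)

3


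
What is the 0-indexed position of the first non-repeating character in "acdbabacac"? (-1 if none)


Input: acdbabacac
Character frequencies:
  'a': 4
  'b': 2
  'c': 3
  'd': 1
Scanning left to right for freq == 1:
  Position 0 ('a'): freq=4, skip
  Position 1 ('c'): freq=3, skip
  Position 2 ('d'): unique! => answer = 2

2


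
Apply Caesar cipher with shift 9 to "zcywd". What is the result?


Caesar cipher: shift "zcywd" by 9
  'z' (pos 25) + 9 = pos 8 = 'i'
  'c' (pos 2) + 9 = pos 11 = 'l'
  'y' (pos 24) + 9 = pos 7 = 'h'
  'w' (pos 22) + 9 = pos 5 = 'f'
  'd' (pos 3) + 9 = pos 12 = 'm'
Result: ilhfm

ilhfm


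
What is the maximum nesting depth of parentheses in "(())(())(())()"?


Input: "(())(())(())()"
Tracking depth:
  Position 0 '(': depth becomes 1
  Position 1 '(': depth becomes 2
  Position 2 ')': depth becomes 1
  Position 3 ')': depth becomes 0
  Position 4 '(': depth becomes 1
  Position 5 '(': depth becomes 2
  Position 6 ')': depth becomes 1
  Position 7 ')': depth becomes 0
  Position 8 '(': depth becomes 1
  Position 9 '(': depth becomes 2
  Position 10 ')': depth becomes 1
  Position 11 ')': depth becomes 0
  Position 12 '(': depth becomes 1
  Position 13 ')': depth becomes 0
Maximum depth reached: 2

2


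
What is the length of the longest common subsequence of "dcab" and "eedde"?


LCS of "dcab" and "eedde"
DP table:
           e    e    d    d    e
      0    0    0    0    0    0
  d   0    0    0    1    1    1
  c   0    0    0    1    1    1
  a   0    0    0    1    1    1
  b   0    0    0    1    1    1
LCS length = dp[4][5] = 1

1


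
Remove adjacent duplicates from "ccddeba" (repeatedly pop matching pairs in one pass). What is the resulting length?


Input: ccddeba
Stack-based adjacent duplicate removal:
  Read 'c': push. Stack: c
  Read 'c': matches stack top 'c' => pop. Stack: (empty)
  Read 'd': push. Stack: d
  Read 'd': matches stack top 'd' => pop. Stack: (empty)
  Read 'e': push. Stack: e
  Read 'b': push. Stack: eb
  Read 'a': push. Stack: eba
Final stack: "eba" (length 3)

3


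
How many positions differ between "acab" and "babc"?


Comparing "acab" and "babc" position by position:
  Position 0: 'a' vs 'b' => DIFFER
  Position 1: 'c' vs 'a' => DIFFER
  Position 2: 'a' vs 'b' => DIFFER
  Position 3: 'b' vs 'c' => DIFFER
Positions that differ: 4

4


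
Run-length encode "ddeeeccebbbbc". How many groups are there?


Input: ddeeeccebbbbc
Scanning for consecutive runs:
  Group 1: 'd' x 2 (positions 0-1)
  Group 2: 'e' x 3 (positions 2-4)
  Group 3: 'c' x 2 (positions 5-6)
  Group 4: 'e' x 1 (positions 7-7)
  Group 5: 'b' x 4 (positions 8-11)
  Group 6: 'c' x 1 (positions 12-12)
Total groups: 6

6


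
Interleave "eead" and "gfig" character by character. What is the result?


Interleaving "eead" and "gfig":
  Position 0: 'e' from first, 'g' from second => "eg"
  Position 1: 'e' from first, 'f' from second => "ef"
  Position 2: 'a' from first, 'i' from second => "ai"
  Position 3: 'd' from first, 'g' from second => "dg"
Result: egefaidg

egefaidg


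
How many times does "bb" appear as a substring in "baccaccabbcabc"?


Searching for "bb" in "baccaccabbcabc"
Scanning each position:
  Position 0: "ba" => no
  Position 1: "ac" => no
  Position 2: "cc" => no
  Position 3: "ca" => no
  Position 4: "ac" => no
  Position 5: "cc" => no
  Position 6: "ca" => no
  Position 7: "ab" => no
  Position 8: "bb" => MATCH
  Position 9: "bc" => no
  Position 10: "ca" => no
  Position 11: "ab" => no
  Position 12: "bc" => no
Total occurrences: 1

1
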